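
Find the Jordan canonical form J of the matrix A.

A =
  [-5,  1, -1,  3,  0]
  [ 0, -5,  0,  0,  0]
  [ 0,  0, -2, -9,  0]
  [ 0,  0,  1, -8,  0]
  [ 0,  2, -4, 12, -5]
J_2(-5) ⊕ J_2(-5) ⊕ J_1(-5)

The characteristic polynomial is
  det(x·I − A) = x^5 + 25*x^4 + 250*x^3 + 1250*x^2 + 3125*x + 3125 = (x + 5)^5

Eigenvalues and multiplicities (the geometric multiplicity of λ is n − rank(A − λI), which equals the number of Jordan blocks for λ):
  λ = -5: algebraic multiplicity = 5, geometric multiplicity = 3

Determining the block sizes for each eigenvalue:
  λ = -5: with am = 5 and gm = 3, the partition is not yet determined (e.g. several partitions of 5 into 3 parts exist). Let N = A − (-5)·I. Computing rank(N^1) = 2, rank(N^2) = 0; the number of blocks of size ≥ j is rank(N^{j−1}) − rank(N^j), giving [3, 2]. So we have 2 block(s) of size 2, 1 block(s) of size 1 → block sizes [2, 2, 1]

Assembling the blocks gives a Jordan form
J =
  [-5,  1,  0,  0,  0]
  [ 0, -5,  0,  0,  0]
  [ 0,  0, -5,  1,  0]
  [ 0,  0,  0, -5,  0]
  [ 0,  0,  0,  0, -5]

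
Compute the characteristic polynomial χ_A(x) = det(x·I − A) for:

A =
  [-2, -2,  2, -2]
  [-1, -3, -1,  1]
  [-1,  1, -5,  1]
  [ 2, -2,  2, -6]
x^4 + 16*x^3 + 96*x^2 + 256*x + 256

Expanding det(x·I − A) (e.g. by cofactor expansion or by noting that A is similar to its Jordan form J, which has the same characteristic polynomial as A) gives
  χ_A(x) = x^4 + 16*x^3 + 96*x^2 + 256*x + 256
which factors as (x + 4)^4. The eigenvalues (with algebraic multiplicities) are λ = -4 with multiplicity 4.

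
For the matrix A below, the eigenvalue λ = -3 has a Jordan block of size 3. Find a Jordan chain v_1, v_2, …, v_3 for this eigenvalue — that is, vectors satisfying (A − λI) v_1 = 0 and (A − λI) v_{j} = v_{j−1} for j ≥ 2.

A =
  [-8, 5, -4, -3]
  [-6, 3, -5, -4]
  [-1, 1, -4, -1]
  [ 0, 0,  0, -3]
A Jordan chain for λ = -3 of length 3:
v_1 = (-1, -1, 0, 0)ᵀ
v_2 = (-5, -6, -1, 0)ᵀ
v_3 = (1, 0, 0, 0)ᵀ

Let N = A − (-3)·I. We want v_3 with N^3 v_3 = 0 but N^2 v_3 ≠ 0; then v_{j-1} := N · v_j for j = 3, …, 2.

Pick v_3 = (1, 0, 0, 0)ᵀ.
Then v_2 = N · v_3 = (-5, -6, -1, 0)ᵀ.
Then v_1 = N · v_2 = (-1, -1, 0, 0)ᵀ.

Sanity check: (A − (-3)·I) v_1 = (0, 0, 0, 0)ᵀ = 0. ✓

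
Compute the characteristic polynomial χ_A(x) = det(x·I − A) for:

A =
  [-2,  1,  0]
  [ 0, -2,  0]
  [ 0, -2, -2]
x^3 + 6*x^2 + 12*x + 8

Expanding det(x·I − A) (e.g. by cofactor expansion or by noting that A is similar to its Jordan form J, which has the same characteristic polynomial as A) gives
  χ_A(x) = x^3 + 6*x^2 + 12*x + 8
which factors as (x + 2)^3. The eigenvalues (with algebraic multiplicities) are λ = -2 with multiplicity 3.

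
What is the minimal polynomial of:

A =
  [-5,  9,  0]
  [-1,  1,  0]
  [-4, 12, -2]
x^2 + 4*x + 4

The characteristic polynomial is χ_A(x) = (x + 2)^3, so the eigenvalues are known. The minimal polynomial is
  m_A(x) = Π_λ (x − λ)^{k_λ}
where k_λ is the size of the *largest* Jordan block for λ (equivalently, the smallest k with (A − λI)^k v = 0 for every generalised eigenvector v of λ).

  λ = -2: largest Jordan block has size 2, contributing (x + 2)^2

So m_A(x) = (x + 2)^2 = x^2 + 4*x + 4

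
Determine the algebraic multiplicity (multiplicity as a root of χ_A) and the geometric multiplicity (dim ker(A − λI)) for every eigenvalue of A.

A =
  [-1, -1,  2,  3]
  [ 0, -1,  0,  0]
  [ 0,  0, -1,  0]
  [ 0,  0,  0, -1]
λ = -1: alg = 4, geom = 3

Step 1 — factor the characteristic polynomial to read off the algebraic multiplicities:
  χ_A(x) = (x + 1)^4

Step 2 — compute geometric multiplicities via the rank-nullity identity g(λ) = n − rank(A − λI):
  rank(A − (-1)·I) = 1, so dim ker(A − (-1)·I) = n − 1 = 3

Summary:
  λ = -1: algebraic multiplicity = 4, geometric multiplicity = 3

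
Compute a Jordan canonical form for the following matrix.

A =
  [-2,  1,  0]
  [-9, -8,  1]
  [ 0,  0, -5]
J_3(-5)

The characteristic polynomial is
  det(x·I − A) = x^3 + 15*x^2 + 75*x + 125 = (x + 5)^3

Eigenvalues and multiplicities (the geometric multiplicity of λ is n − rank(A − λI), which equals the number of Jordan blocks for λ):
  λ = -5: algebraic multiplicity = 3, geometric multiplicity = 1

Determining the block sizes for each eigenvalue:
  λ = -5: one block (gm = 1), so the single block has size am = 3 → block sizes [3]

Assembling the blocks gives a Jordan form
J =
  [-5,  1,  0]
  [ 0, -5,  1]
  [ 0,  0, -5]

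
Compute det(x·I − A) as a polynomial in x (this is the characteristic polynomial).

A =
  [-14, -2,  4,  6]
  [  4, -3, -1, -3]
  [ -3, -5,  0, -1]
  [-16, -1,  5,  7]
x^4 + 10*x^3 + 36*x^2 + 56*x + 32

Expanding det(x·I − A) (e.g. by cofactor expansion or by noting that A is similar to its Jordan form J, which has the same characteristic polynomial as A) gives
  χ_A(x) = x^4 + 10*x^3 + 36*x^2 + 56*x + 32
which factors as (x + 2)^3*(x + 4). The eigenvalues (with algebraic multiplicities) are λ = -4 with multiplicity 1, λ = -2 with multiplicity 3.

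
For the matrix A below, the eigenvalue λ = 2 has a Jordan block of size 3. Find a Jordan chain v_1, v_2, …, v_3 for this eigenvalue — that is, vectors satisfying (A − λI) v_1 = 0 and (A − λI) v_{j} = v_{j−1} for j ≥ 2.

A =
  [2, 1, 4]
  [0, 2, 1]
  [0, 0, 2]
A Jordan chain for λ = 2 of length 3:
v_1 = (1, 0, 0)ᵀ
v_2 = (4, 1, 0)ᵀ
v_3 = (0, 0, 1)ᵀ

Let N = A − (2)·I. We want v_3 with N^3 v_3 = 0 but N^2 v_3 ≠ 0; then v_{j-1} := N · v_j for j = 3, …, 2.

Pick v_3 = (0, 0, 1)ᵀ.
Then v_2 = N · v_3 = (4, 1, 0)ᵀ.
Then v_1 = N · v_2 = (1, 0, 0)ᵀ.

Sanity check: (A − (2)·I) v_1 = (0, 0, 0)ᵀ = 0. ✓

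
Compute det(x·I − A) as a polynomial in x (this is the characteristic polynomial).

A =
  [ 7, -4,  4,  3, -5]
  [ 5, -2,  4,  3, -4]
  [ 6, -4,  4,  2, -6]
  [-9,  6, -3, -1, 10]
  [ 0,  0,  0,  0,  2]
x^5 - 10*x^4 + 40*x^3 - 80*x^2 + 80*x - 32

Expanding det(x·I − A) (e.g. by cofactor expansion or by noting that A is similar to its Jordan form J, which has the same characteristic polynomial as A) gives
  χ_A(x) = x^5 - 10*x^4 + 40*x^3 - 80*x^2 + 80*x - 32
which factors as (x - 2)^5. The eigenvalues (with algebraic multiplicities) are λ = 2 with multiplicity 5.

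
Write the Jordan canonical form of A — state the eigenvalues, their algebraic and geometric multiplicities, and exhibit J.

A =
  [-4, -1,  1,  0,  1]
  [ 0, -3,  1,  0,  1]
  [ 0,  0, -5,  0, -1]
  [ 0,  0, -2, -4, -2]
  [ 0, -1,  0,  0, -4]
J_3(-4) ⊕ J_1(-4) ⊕ J_1(-4)

The characteristic polynomial is
  det(x·I − A) = x^5 + 20*x^4 + 160*x^3 + 640*x^2 + 1280*x + 1024 = (x + 4)^5

Eigenvalues and multiplicities (the geometric multiplicity of λ is n − rank(A − λI), which equals the number of Jordan blocks for λ):
  λ = -4: algebraic multiplicity = 5, geometric multiplicity = 3

Determining the block sizes for each eigenvalue:
  λ = -4: with am = 5 and gm = 3, the partition is not yet determined (e.g. several partitions of 5 into 3 parts exist). Let N = A − (-4)·I. Computing rank(N^1) = 2, rank(N^2) = 1, rank(N^3) = 0; the number of blocks of size ≥ j is rank(N^{j−1}) − rank(N^j), giving [3, 1, 1]. So we have 1 block(s) of size 3, 2 block(s) of size 1 → block sizes [3, 1, 1]

Assembling the blocks gives a Jordan form
J =
  [-4,  1,  0,  0,  0]
  [ 0, -4,  1,  0,  0]
  [ 0,  0, -4,  0,  0]
  [ 0,  0,  0, -4,  0]
  [ 0,  0,  0,  0, -4]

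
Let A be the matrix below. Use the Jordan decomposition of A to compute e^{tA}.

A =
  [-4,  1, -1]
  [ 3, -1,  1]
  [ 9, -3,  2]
e^{tA} =
  [3*t^2*exp(-t)/2 - 3*t*exp(-t) + exp(-t), t*exp(-t), t^2*exp(-t)/2 - t*exp(-t)]
  [3*t*exp(-t), exp(-t), t*exp(-t)]
  [-9*t^2*exp(-t)/2 + 9*t*exp(-t), -3*t*exp(-t), -3*t^2*exp(-t)/2 + 3*t*exp(-t) + exp(-t)]

Strategy: write A = P · J · P⁻¹ where J is a Jordan canonical form, so e^{tA} = P · e^{tJ} · P⁻¹, and e^{tJ} can be computed block-by-block.

A has Jordan form
J =
  [-1,  1,  0]
  [ 0, -1,  1]
  [ 0,  0, -1]
(up to reordering of blocks).

Per-block formulas:
  For a 3×3 Jordan block J_3(-1): exp(t · J_3(-1)) = e^(-1t)·(I + t·N + (t^2/2)·N^2), where N is the 3×3 nilpotent shift.

After assembling e^{tJ} and conjugating by P, we get:

e^{tA} =
  [3*t^2*exp(-t)/2 - 3*t*exp(-t) + exp(-t), t*exp(-t), t^2*exp(-t)/2 - t*exp(-t)]
  [3*t*exp(-t), exp(-t), t*exp(-t)]
  [-9*t^2*exp(-t)/2 + 9*t*exp(-t), -3*t*exp(-t), -3*t^2*exp(-t)/2 + 3*t*exp(-t) + exp(-t)]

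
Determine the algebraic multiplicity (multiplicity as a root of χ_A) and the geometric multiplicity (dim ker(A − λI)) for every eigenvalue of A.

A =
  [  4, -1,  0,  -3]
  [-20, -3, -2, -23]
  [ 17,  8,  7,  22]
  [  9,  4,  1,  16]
λ = 6: alg = 4, geom = 2

Step 1 — factor the characteristic polynomial to read off the algebraic multiplicities:
  χ_A(x) = (x - 6)^4

Step 2 — compute geometric multiplicities via the rank-nullity identity g(λ) = n − rank(A − λI):
  rank(A − (6)·I) = 2, so dim ker(A − (6)·I) = n − 2 = 2

Summary:
  λ = 6: algebraic multiplicity = 4, geometric multiplicity = 2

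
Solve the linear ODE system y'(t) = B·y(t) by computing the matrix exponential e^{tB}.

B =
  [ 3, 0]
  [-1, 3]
e^{tB} =
  [exp(3*t), 0]
  [-t*exp(3*t), exp(3*t)]

Strategy: write B = P · J · P⁻¹ where J is a Jordan canonical form, so e^{tB} = P · e^{tJ} · P⁻¹, and e^{tJ} can be computed block-by-block.

B has Jordan form
J =
  [3, 1]
  [0, 3]
(up to reordering of blocks).

Per-block formulas:
  For a 2×2 Jordan block J_2(3): exp(t · J_2(3)) = e^(3t)·(I + t·N), where N is the 2×2 nilpotent shift.

After assembling e^{tJ} and conjugating by P, we get:

e^{tB} =
  [exp(3*t), 0]
  [-t*exp(3*t), exp(3*t)]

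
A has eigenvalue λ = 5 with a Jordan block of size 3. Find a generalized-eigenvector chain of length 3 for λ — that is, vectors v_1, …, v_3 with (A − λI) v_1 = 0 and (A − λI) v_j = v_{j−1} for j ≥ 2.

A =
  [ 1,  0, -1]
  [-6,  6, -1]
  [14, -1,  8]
A Jordan chain for λ = 5 of length 3:
v_1 = (2, 4, -8)ᵀ
v_2 = (-4, -6, 14)ᵀ
v_3 = (1, 0, 0)ᵀ

Let N = A − (5)·I. We want v_3 with N^3 v_3 = 0 but N^2 v_3 ≠ 0; then v_{j-1} := N · v_j for j = 3, …, 2.

Pick v_3 = (1, 0, 0)ᵀ.
Then v_2 = N · v_3 = (-4, -6, 14)ᵀ.
Then v_1 = N · v_2 = (2, 4, -8)ᵀ.

Sanity check: (A − (5)·I) v_1 = (0, 0, 0)ᵀ = 0. ✓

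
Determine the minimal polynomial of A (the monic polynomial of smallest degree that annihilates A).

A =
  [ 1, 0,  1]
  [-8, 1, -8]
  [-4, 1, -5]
x^3 + 3*x^2 + 3*x + 1

The characteristic polynomial is χ_A(x) = (x + 1)^3, so the eigenvalues are known. The minimal polynomial is
  m_A(x) = Π_λ (x − λ)^{k_λ}
where k_λ is the size of the *largest* Jordan block for λ (equivalently, the smallest k with (A − λI)^k v = 0 for every generalised eigenvector v of λ).

  λ = -1: largest Jordan block has size 3, contributing (x + 1)^3

So m_A(x) = (x + 1)^3 = x^3 + 3*x^2 + 3*x + 1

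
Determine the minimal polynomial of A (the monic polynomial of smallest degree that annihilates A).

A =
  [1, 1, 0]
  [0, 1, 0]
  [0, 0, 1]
x^2 - 2*x + 1

The characteristic polynomial is χ_A(x) = (x - 1)^3, so the eigenvalues are known. The minimal polynomial is
  m_A(x) = Π_λ (x − λ)^{k_λ}
where k_λ is the size of the *largest* Jordan block for λ (equivalently, the smallest k with (A − λI)^k v = 0 for every generalised eigenvector v of λ).

  λ = 1: largest Jordan block has size 2, contributing (x − 1)^2

So m_A(x) = (x - 1)^2 = x^2 - 2*x + 1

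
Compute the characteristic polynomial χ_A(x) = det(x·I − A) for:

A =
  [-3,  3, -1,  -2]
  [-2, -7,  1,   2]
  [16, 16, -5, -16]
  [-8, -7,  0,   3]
x^4 + 12*x^3 + 30*x^2 - 100*x - 375

Expanding det(x·I − A) (e.g. by cofactor expansion or by noting that A is similar to its Jordan form J, which has the same characteristic polynomial as A) gives
  χ_A(x) = x^4 + 12*x^3 + 30*x^2 - 100*x - 375
which factors as (x - 3)*(x + 5)^3. The eigenvalues (with algebraic multiplicities) are λ = -5 with multiplicity 3, λ = 3 with multiplicity 1.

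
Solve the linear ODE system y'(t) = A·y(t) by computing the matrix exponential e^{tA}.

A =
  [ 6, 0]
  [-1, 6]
e^{tA} =
  [exp(6*t), 0]
  [-t*exp(6*t), exp(6*t)]

Strategy: write A = P · J · P⁻¹ where J is a Jordan canonical form, so e^{tA} = P · e^{tJ} · P⁻¹, and e^{tJ} can be computed block-by-block.

A has Jordan form
J =
  [6, 1]
  [0, 6]
(up to reordering of blocks).

Per-block formulas:
  For a 2×2 Jordan block J_2(6): exp(t · J_2(6)) = e^(6t)·(I + t·N), where N is the 2×2 nilpotent shift.

After assembling e^{tJ} and conjugating by P, we get:

e^{tA} =
  [exp(6*t), 0]
  [-t*exp(6*t), exp(6*t)]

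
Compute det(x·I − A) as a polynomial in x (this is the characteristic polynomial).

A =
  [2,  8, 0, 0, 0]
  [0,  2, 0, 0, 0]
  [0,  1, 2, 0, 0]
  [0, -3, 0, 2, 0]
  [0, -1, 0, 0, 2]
x^5 - 10*x^4 + 40*x^3 - 80*x^2 + 80*x - 32

Expanding det(x·I − A) (e.g. by cofactor expansion or by noting that A is similar to its Jordan form J, which has the same characteristic polynomial as A) gives
  χ_A(x) = x^5 - 10*x^4 + 40*x^3 - 80*x^2 + 80*x - 32
which factors as (x - 2)^5. The eigenvalues (with algebraic multiplicities) are λ = 2 with multiplicity 5.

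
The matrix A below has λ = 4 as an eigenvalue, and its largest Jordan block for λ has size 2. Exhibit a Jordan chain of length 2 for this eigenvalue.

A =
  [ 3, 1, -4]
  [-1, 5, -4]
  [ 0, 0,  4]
A Jordan chain for λ = 4 of length 2:
v_1 = (-1, -1, 0)ᵀ
v_2 = (1, 0, 0)ᵀ

Let N = A − (4)·I. We want v_2 with N^2 v_2 = 0 but N^1 v_2 ≠ 0; then v_{j-1} := N · v_j for j = 2, …, 2.

Pick v_2 = (1, 0, 0)ᵀ.
Then v_1 = N · v_2 = (-1, -1, 0)ᵀ.

Sanity check: (A − (4)·I) v_1 = (0, 0, 0)ᵀ = 0. ✓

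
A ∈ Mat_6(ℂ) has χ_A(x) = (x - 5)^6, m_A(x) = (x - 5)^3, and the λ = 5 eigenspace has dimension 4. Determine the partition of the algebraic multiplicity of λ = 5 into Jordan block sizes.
Block sizes for λ = 5: [3, 1, 1, 1]

Step 1 — from the characteristic polynomial, algebraic multiplicity of λ = 5 is 6. From dim ker(A − (5)·I) = 4, there are exactly 4 Jordan blocks for λ = 5.
Step 2 — from the minimal polynomial, the factor (x − 5)^3 tells us the largest block for λ = 5 has size 3.
Step 3 — with total size 6, 4 blocks, and largest block 3, the block sizes (in nonincreasing order) are [3, 1, 1, 1].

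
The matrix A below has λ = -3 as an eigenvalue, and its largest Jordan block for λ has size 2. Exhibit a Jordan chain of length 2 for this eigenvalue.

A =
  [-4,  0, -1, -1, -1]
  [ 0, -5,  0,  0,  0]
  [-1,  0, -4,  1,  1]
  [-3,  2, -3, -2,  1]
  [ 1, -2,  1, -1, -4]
A Jordan chain for λ = -3 of length 2:
v_1 = (-1, 0, 1, 1, -1)ᵀ
v_2 = (0, 0, 0, 1, 0)ᵀ

Let N = A − (-3)·I. We want v_2 with N^2 v_2 = 0 but N^1 v_2 ≠ 0; then v_{j-1} := N · v_j for j = 2, …, 2.

Pick v_2 = (0, 0, 0, 1, 0)ᵀ.
Then v_1 = N · v_2 = (-1, 0, 1, 1, -1)ᵀ.

Sanity check: (A − (-3)·I) v_1 = (0, 0, 0, 0, 0)ᵀ = 0. ✓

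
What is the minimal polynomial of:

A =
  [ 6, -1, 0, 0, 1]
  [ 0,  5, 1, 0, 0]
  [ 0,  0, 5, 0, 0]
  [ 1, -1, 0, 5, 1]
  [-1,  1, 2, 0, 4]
x^3 - 15*x^2 + 75*x - 125

The characteristic polynomial is χ_A(x) = (x - 5)^5, so the eigenvalues are known. The minimal polynomial is
  m_A(x) = Π_λ (x − λ)^{k_λ}
where k_λ is the size of the *largest* Jordan block for λ (equivalently, the smallest k with (A − λI)^k v = 0 for every generalised eigenvector v of λ).

  λ = 5: largest Jordan block has size 3, contributing (x − 5)^3

So m_A(x) = (x - 5)^3 = x^3 - 15*x^2 + 75*x - 125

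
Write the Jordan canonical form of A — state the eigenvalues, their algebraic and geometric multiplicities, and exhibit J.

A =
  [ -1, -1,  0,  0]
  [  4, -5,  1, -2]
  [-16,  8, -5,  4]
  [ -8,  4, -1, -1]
J_3(-3) ⊕ J_1(-3)

The characteristic polynomial is
  det(x·I − A) = x^4 + 12*x^3 + 54*x^2 + 108*x + 81 = (x + 3)^4

Eigenvalues and multiplicities (the geometric multiplicity of λ is n − rank(A − λI), which equals the number of Jordan blocks for λ):
  λ = -3: algebraic multiplicity = 4, geometric multiplicity = 2

Determining the block sizes for each eigenvalue:
  λ = -3: with am = 4 and gm = 2, the partition is not yet determined (e.g. several partitions of 4 into 2 parts exist). Let N = A − (-3)·I. Computing rank(N^1) = 2, rank(N^2) = 1, rank(N^3) = 0; the number of blocks of size ≥ j is rank(N^{j−1}) − rank(N^j), giving [2, 1, 1]. So we have 1 block(s) of size 3, 1 block(s) of size 1 → block sizes [3, 1]

Assembling the blocks gives a Jordan form
J =
  [-3,  1,  0,  0]
  [ 0, -3,  1,  0]
  [ 0,  0, -3,  0]
  [ 0,  0,  0, -3]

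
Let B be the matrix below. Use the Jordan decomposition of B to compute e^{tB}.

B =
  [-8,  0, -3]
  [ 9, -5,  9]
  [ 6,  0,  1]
e^{tB} =
  [-exp(-2*t) + 2*exp(-5*t), 0, -exp(-2*t) + exp(-5*t)]
  [3*exp(-2*t) - 3*exp(-5*t), exp(-5*t), 3*exp(-2*t) - 3*exp(-5*t)]
  [2*exp(-2*t) - 2*exp(-5*t), 0, 2*exp(-2*t) - exp(-5*t)]

Strategy: write B = P · J · P⁻¹ where J is a Jordan canonical form, so e^{tB} = P · e^{tJ} · P⁻¹, and e^{tJ} can be computed block-by-block.

B has Jordan form
J =
  [-5,  0,  0]
  [ 0, -5,  0]
  [ 0,  0, -2]
(up to reordering of blocks).

Per-block formulas:
  For a 1×1 block at λ = -2: exp(t · [-2]) = [e^(-2t)].
  For a 1×1 block at λ = -5: exp(t · [-5]) = [e^(-5t)].

After assembling e^{tJ} and conjugating by P, we get:

e^{tB} =
  [-exp(-2*t) + 2*exp(-5*t), 0, -exp(-2*t) + exp(-5*t)]
  [3*exp(-2*t) - 3*exp(-5*t), exp(-5*t), 3*exp(-2*t) - 3*exp(-5*t)]
  [2*exp(-2*t) - 2*exp(-5*t), 0, 2*exp(-2*t) - exp(-5*t)]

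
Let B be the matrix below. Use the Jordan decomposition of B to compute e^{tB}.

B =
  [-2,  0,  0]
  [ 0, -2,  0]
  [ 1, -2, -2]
e^{tB} =
  [exp(-2*t), 0, 0]
  [0, exp(-2*t), 0]
  [t*exp(-2*t), -2*t*exp(-2*t), exp(-2*t)]

Strategy: write B = P · J · P⁻¹ where J is a Jordan canonical form, so e^{tB} = P · e^{tJ} · P⁻¹, and e^{tJ} can be computed block-by-block.

B has Jordan form
J =
  [-2,  1,  0]
  [ 0, -2,  0]
  [ 0,  0, -2]
(up to reordering of blocks).

Per-block formulas:
  For a 2×2 Jordan block J_2(-2): exp(t · J_2(-2)) = e^(-2t)·(I + t·N), where N is the 2×2 nilpotent shift.
  For a 1×1 block at λ = -2: exp(t · [-2]) = [e^(-2t)].

After assembling e^{tJ} and conjugating by P, we get:

e^{tB} =
  [exp(-2*t), 0, 0]
  [0, exp(-2*t), 0]
  [t*exp(-2*t), -2*t*exp(-2*t), exp(-2*t)]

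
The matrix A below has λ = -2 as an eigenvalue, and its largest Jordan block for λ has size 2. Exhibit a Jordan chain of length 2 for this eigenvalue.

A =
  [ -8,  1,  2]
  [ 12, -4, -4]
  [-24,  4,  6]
A Jordan chain for λ = -2 of length 2:
v_1 = (-6, 12, -24)ᵀ
v_2 = (1, 0, 0)ᵀ

Let N = A − (-2)·I. We want v_2 with N^2 v_2 = 0 but N^1 v_2 ≠ 0; then v_{j-1} := N · v_j for j = 2, …, 2.

Pick v_2 = (1, 0, 0)ᵀ.
Then v_1 = N · v_2 = (-6, 12, -24)ᵀ.

Sanity check: (A − (-2)·I) v_1 = (0, 0, 0)ᵀ = 0. ✓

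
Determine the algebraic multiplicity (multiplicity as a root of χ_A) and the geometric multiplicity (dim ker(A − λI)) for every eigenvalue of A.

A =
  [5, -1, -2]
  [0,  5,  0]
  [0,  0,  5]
λ = 5: alg = 3, geom = 2

Step 1 — factor the characteristic polynomial to read off the algebraic multiplicities:
  χ_A(x) = (x - 5)^3

Step 2 — compute geometric multiplicities via the rank-nullity identity g(λ) = n − rank(A − λI):
  rank(A − (5)·I) = 1, so dim ker(A − (5)·I) = n − 1 = 2

Summary:
  λ = 5: algebraic multiplicity = 3, geometric multiplicity = 2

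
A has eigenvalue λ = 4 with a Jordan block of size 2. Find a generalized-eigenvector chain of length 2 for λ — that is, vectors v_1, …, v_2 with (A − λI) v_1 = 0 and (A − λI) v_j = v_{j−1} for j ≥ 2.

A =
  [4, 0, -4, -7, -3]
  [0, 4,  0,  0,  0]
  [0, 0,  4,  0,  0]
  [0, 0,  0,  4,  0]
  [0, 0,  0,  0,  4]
A Jordan chain for λ = 4 of length 2:
v_1 = (-4, 0, 0, 0, 0)ᵀ
v_2 = (0, 0, 1, 0, 0)ᵀ

Let N = A − (4)·I. We want v_2 with N^2 v_2 = 0 but N^1 v_2 ≠ 0; then v_{j-1} := N · v_j for j = 2, …, 2.

Pick v_2 = (0, 0, 1, 0, 0)ᵀ.
Then v_1 = N · v_2 = (-4, 0, 0, 0, 0)ᵀ.

Sanity check: (A − (4)·I) v_1 = (0, 0, 0, 0, 0)ᵀ = 0. ✓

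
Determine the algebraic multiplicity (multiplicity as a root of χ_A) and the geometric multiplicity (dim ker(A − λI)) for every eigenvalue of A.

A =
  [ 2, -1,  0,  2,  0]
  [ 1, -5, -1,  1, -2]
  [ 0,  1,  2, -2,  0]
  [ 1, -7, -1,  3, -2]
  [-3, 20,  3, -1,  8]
λ = 2: alg = 5, geom = 3

Step 1 — factor the characteristic polynomial to read off the algebraic multiplicities:
  χ_A(x) = (x - 2)^5

Step 2 — compute geometric multiplicities via the rank-nullity identity g(λ) = n − rank(A − λI):
  rank(A − (2)·I) = 2, so dim ker(A − (2)·I) = n − 2 = 3

Summary:
  λ = 2: algebraic multiplicity = 5, geometric multiplicity = 3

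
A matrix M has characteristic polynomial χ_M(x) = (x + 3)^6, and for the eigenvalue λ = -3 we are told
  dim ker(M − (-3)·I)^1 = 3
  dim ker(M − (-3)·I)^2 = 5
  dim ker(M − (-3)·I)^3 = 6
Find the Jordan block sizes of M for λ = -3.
Block sizes for λ = -3: [3, 2, 1]

From the dimensions of kernels of powers, the number of Jordan blocks of size at least j is d_j − d_{j−1} where d_j = dim ker(N^j) (with d_0 = 0). Computing the differences gives [3, 2, 1].
The number of blocks of size exactly k is (#blocks of size ≥ k) − (#blocks of size ≥ k + 1), so the partition is: 1 block(s) of size 1, 1 block(s) of size 2, 1 block(s) of size 3.
In nonincreasing order the block sizes are [3, 2, 1].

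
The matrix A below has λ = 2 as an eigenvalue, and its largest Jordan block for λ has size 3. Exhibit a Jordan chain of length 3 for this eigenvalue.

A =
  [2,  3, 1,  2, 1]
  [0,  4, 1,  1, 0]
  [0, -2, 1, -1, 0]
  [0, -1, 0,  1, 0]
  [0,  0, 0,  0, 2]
A Jordan chain for λ = 2 of length 3:
v_1 = (2, 1, -1, -1, 0)ᵀ
v_2 = (3, 2, -2, -1, 0)ᵀ
v_3 = (0, 1, 0, 0, 0)ᵀ

Let N = A − (2)·I. We want v_3 with N^3 v_3 = 0 but N^2 v_3 ≠ 0; then v_{j-1} := N · v_j for j = 3, …, 2.

Pick v_3 = (0, 1, 0, 0, 0)ᵀ.
Then v_2 = N · v_3 = (3, 2, -2, -1, 0)ᵀ.
Then v_1 = N · v_2 = (2, 1, -1, -1, 0)ᵀ.

Sanity check: (A − (2)·I) v_1 = (0, 0, 0, 0, 0)ᵀ = 0. ✓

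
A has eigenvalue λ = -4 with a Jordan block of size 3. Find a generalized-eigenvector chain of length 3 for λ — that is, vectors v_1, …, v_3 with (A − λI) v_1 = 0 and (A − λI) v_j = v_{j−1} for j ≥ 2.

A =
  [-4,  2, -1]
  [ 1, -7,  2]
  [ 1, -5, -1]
A Jordan chain for λ = -4 of length 3:
v_1 = (1, -1, -2)ᵀ
v_2 = (0, 1, 1)ᵀ
v_3 = (1, 0, 0)ᵀ

Let N = A − (-4)·I. We want v_3 with N^3 v_3 = 0 but N^2 v_3 ≠ 0; then v_{j-1} := N · v_j for j = 3, …, 2.

Pick v_3 = (1, 0, 0)ᵀ.
Then v_2 = N · v_3 = (0, 1, 1)ᵀ.
Then v_1 = N · v_2 = (1, -1, -2)ᵀ.

Sanity check: (A − (-4)·I) v_1 = (0, 0, 0)ᵀ = 0. ✓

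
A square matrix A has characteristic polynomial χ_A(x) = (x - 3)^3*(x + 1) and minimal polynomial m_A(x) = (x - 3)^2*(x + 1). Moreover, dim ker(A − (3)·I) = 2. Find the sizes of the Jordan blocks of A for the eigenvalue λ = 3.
Block sizes for λ = 3: [2, 1]

Step 1 — from the characteristic polynomial, algebraic multiplicity of λ = 3 is 3. From dim ker(A − (3)·I) = 2, there are exactly 2 Jordan blocks for λ = 3.
Step 2 — from the minimal polynomial, the factor (x − 3)^2 tells us the largest block for λ = 3 has size 2.
Step 3 — with total size 3, 2 blocks, and largest block 2, the block sizes (in nonincreasing order) are [2, 1].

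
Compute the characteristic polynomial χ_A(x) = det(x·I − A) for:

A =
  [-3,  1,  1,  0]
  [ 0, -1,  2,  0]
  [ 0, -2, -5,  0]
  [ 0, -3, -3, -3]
x^4 + 12*x^3 + 54*x^2 + 108*x + 81

Expanding det(x·I − A) (e.g. by cofactor expansion or by noting that A is similar to its Jordan form J, which has the same characteristic polynomial as A) gives
  χ_A(x) = x^4 + 12*x^3 + 54*x^2 + 108*x + 81
which factors as (x + 3)^4. The eigenvalues (with algebraic multiplicities) are λ = -3 with multiplicity 4.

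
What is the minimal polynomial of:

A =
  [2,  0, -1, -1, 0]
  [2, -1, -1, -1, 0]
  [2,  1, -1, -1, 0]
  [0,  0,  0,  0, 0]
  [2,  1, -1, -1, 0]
x^3

The characteristic polynomial is χ_A(x) = x^5, so the eigenvalues are known. The minimal polynomial is
  m_A(x) = Π_λ (x − λ)^{k_λ}
where k_λ is the size of the *largest* Jordan block for λ (equivalently, the smallest k with (A − λI)^k v = 0 for every generalised eigenvector v of λ).

  λ = 0: largest Jordan block has size 3, contributing (x − 0)^3

So m_A(x) = x^3 = x^3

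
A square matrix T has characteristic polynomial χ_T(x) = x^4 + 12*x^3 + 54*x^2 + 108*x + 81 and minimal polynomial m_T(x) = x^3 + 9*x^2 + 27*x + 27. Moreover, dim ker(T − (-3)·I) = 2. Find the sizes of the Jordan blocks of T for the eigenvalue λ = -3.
Block sizes for λ = -3: [3, 1]

Step 1 — from the characteristic polynomial, algebraic multiplicity of λ = -3 is 4. From dim ker(T − (-3)·I) = 2, there are exactly 2 Jordan blocks for λ = -3.
Step 2 — from the minimal polynomial, the factor (x + 3)^3 tells us the largest block for λ = -3 has size 3.
Step 3 — with total size 4, 2 blocks, and largest block 3, the block sizes (in nonincreasing order) are [3, 1].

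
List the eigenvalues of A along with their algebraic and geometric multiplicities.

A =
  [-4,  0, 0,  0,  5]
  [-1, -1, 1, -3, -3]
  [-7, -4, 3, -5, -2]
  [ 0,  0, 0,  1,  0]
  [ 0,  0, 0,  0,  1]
λ = -4: alg = 1, geom = 1; λ = 1: alg = 4, geom = 2

Step 1 — factor the characteristic polynomial to read off the algebraic multiplicities:
  χ_A(x) = (x - 1)^4*(x + 4)

Step 2 — compute geometric multiplicities via the rank-nullity identity g(λ) = n − rank(A − λI):
  rank(A − (-4)·I) = 4, so dim ker(A − (-4)·I) = n − 4 = 1
  rank(A − (1)·I) = 3, so dim ker(A − (1)·I) = n − 3 = 2

Summary:
  λ = -4: algebraic multiplicity = 1, geometric multiplicity = 1
  λ = 1: algebraic multiplicity = 4, geometric multiplicity = 2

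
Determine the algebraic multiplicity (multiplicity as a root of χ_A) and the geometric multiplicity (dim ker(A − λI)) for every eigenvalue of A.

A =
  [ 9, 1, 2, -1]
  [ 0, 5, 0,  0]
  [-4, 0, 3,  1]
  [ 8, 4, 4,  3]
λ = 5: alg = 4, geom = 2

Step 1 — factor the characteristic polynomial to read off the algebraic multiplicities:
  χ_A(x) = (x - 5)^4

Step 2 — compute geometric multiplicities via the rank-nullity identity g(λ) = n − rank(A − λI):
  rank(A − (5)·I) = 2, so dim ker(A − (5)·I) = n − 2 = 2

Summary:
  λ = 5: algebraic multiplicity = 4, geometric multiplicity = 2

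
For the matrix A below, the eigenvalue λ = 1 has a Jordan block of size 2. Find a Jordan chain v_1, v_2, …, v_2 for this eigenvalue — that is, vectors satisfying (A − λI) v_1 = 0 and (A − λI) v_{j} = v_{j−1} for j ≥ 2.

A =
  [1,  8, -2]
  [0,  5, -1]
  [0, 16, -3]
A Jordan chain for λ = 1 of length 2:
v_1 = (8, 4, 16)ᵀ
v_2 = (0, 1, 0)ᵀ

Let N = A − (1)·I. We want v_2 with N^2 v_2 = 0 but N^1 v_2 ≠ 0; then v_{j-1} := N · v_j for j = 2, …, 2.

Pick v_2 = (0, 1, 0)ᵀ.
Then v_1 = N · v_2 = (8, 4, 16)ᵀ.

Sanity check: (A − (1)·I) v_1 = (0, 0, 0)ᵀ = 0. ✓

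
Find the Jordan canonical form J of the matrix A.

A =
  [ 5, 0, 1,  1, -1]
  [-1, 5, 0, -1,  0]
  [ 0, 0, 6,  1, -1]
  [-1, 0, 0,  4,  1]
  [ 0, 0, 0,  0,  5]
J_3(5) ⊕ J_2(5)

The characteristic polynomial is
  det(x·I − A) = x^5 - 25*x^4 + 250*x^3 - 1250*x^2 + 3125*x - 3125 = (x - 5)^5

Eigenvalues and multiplicities (the geometric multiplicity of λ is n − rank(A − λI), which equals the number of Jordan blocks for λ):
  λ = 5: algebraic multiplicity = 5, geometric multiplicity = 2

Determining the block sizes for each eigenvalue:
  λ = 5: with am = 5 and gm = 2, the partition is not yet determined (e.g. several partitions of 5 into 2 parts exist). Let N = A − (5)·I. Computing rank(N^1) = 3, rank(N^2) = 1, rank(N^3) = 0; the number of blocks of size ≥ j is rank(N^{j−1}) − rank(N^j), giving [2, 2, 1]. So we have 1 block(s) of size 3, 1 block(s) of size 2 → block sizes [3, 2]

Assembling the blocks gives a Jordan form
J =
  [5, 1, 0, 0, 0]
  [0, 5, 1, 0, 0]
  [0, 0, 5, 0, 0]
  [0, 0, 0, 5, 1]
  [0, 0, 0, 0, 5]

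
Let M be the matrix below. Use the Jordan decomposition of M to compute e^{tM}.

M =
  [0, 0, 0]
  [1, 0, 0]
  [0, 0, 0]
e^{tM} =
  [1, 0, 0]
  [t, 1, 0]
  [0, 0, 1]

Strategy: write M = P · J · P⁻¹ where J is a Jordan canonical form, so e^{tM} = P · e^{tJ} · P⁻¹, and e^{tJ} can be computed block-by-block.

M has Jordan form
J =
  [0, 1, 0]
  [0, 0, 0]
  [0, 0, 0]
(up to reordering of blocks).

Per-block formulas:
  For a 2×2 Jordan block J_2(0): exp(t · J_2(0)) = e^(0t)·(I + t·N), where N is the 2×2 nilpotent shift.
  For a 1×1 block at λ = 0: exp(t · [0]) = [e^(0t)].

After assembling e^{tJ} and conjugating by P, we get:

e^{tM} =
  [1, 0, 0]
  [t, 1, 0]
  [0, 0, 1]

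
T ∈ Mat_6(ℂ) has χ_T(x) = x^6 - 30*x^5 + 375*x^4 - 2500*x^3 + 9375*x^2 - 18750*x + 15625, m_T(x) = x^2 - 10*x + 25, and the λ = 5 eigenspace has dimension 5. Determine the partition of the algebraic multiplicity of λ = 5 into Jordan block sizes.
Block sizes for λ = 5: [2, 1, 1, 1, 1]

Step 1 — from the characteristic polynomial, algebraic multiplicity of λ = 5 is 6. From dim ker(T − (5)·I) = 5, there are exactly 5 Jordan blocks for λ = 5.
Step 2 — from the minimal polynomial, the factor (x − 5)^2 tells us the largest block for λ = 5 has size 2.
Step 3 — with total size 6, 5 blocks, and largest block 2, the block sizes (in nonincreasing order) are [2, 1, 1, 1, 1].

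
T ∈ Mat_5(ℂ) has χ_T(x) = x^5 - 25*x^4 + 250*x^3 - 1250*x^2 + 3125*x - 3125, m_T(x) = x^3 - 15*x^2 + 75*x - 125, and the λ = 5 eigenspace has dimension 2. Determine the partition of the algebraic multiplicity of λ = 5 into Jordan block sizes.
Block sizes for λ = 5: [3, 2]

Step 1 — from the characteristic polynomial, algebraic multiplicity of λ = 5 is 5. From dim ker(T − (5)·I) = 2, there are exactly 2 Jordan blocks for λ = 5.
Step 2 — from the minimal polynomial, the factor (x − 5)^3 tells us the largest block for λ = 5 has size 3.
Step 3 — with total size 5, 2 blocks, and largest block 3, the block sizes (in nonincreasing order) are [3, 2].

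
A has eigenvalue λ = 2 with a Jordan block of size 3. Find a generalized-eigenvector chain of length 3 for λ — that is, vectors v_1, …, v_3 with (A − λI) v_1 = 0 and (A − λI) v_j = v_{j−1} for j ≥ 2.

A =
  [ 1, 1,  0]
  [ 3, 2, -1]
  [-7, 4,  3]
A Jordan chain for λ = 2 of length 3:
v_1 = (4, 4, 12)ᵀ
v_2 = (-1, 3, -7)ᵀ
v_3 = (1, 0, 0)ᵀ

Let N = A − (2)·I. We want v_3 with N^3 v_3 = 0 but N^2 v_3 ≠ 0; then v_{j-1} := N · v_j for j = 3, …, 2.

Pick v_3 = (1, 0, 0)ᵀ.
Then v_2 = N · v_3 = (-1, 3, -7)ᵀ.
Then v_1 = N · v_2 = (4, 4, 12)ᵀ.

Sanity check: (A − (2)·I) v_1 = (0, 0, 0)ᵀ = 0. ✓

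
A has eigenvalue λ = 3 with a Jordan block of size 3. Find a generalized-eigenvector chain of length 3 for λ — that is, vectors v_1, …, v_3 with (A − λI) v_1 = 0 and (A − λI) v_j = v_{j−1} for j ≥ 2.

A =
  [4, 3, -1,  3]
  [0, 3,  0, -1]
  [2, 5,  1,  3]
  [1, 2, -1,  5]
A Jordan chain for λ = 3 of length 3:
v_1 = (1, 0, 1, 0)ᵀ
v_2 = (-1, 1, 1, 0)ᵀ
v_3 = (2, 0, 0, -1)ᵀ

Let N = A − (3)·I. We want v_3 with N^3 v_3 = 0 but N^2 v_3 ≠ 0; then v_{j-1} := N · v_j for j = 3, …, 2.

Pick v_3 = (2, 0, 0, -1)ᵀ.
Then v_2 = N · v_3 = (-1, 1, 1, 0)ᵀ.
Then v_1 = N · v_2 = (1, 0, 1, 0)ᵀ.

Sanity check: (A − (3)·I) v_1 = (0, 0, 0, 0)ᵀ = 0. ✓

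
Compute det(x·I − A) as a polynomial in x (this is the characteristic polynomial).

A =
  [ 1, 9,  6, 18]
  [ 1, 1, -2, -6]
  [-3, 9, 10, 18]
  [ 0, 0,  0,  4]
x^4 - 16*x^3 + 96*x^2 - 256*x + 256

Expanding det(x·I − A) (e.g. by cofactor expansion or by noting that A is similar to its Jordan form J, which has the same characteristic polynomial as A) gives
  χ_A(x) = x^4 - 16*x^3 + 96*x^2 - 256*x + 256
which factors as (x - 4)^4. The eigenvalues (with algebraic multiplicities) are λ = 4 with multiplicity 4.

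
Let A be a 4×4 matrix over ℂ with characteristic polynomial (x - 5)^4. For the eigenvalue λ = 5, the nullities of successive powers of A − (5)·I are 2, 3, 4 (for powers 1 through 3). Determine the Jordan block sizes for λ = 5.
Block sizes for λ = 5: [3, 1]

From the dimensions of kernels of powers, the number of Jordan blocks of size at least j is d_j − d_{j−1} where d_j = dim ker(N^j) (with d_0 = 0). Computing the differences gives [2, 1, 1].
The number of blocks of size exactly k is (#blocks of size ≥ k) − (#blocks of size ≥ k + 1), so the partition is: 1 block(s) of size 1, 1 block(s) of size 3.
In nonincreasing order the block sizes are [3, 1].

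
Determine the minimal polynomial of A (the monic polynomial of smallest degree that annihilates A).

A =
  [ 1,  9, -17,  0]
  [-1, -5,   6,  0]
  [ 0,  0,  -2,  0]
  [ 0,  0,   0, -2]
x^3 + 6*x^2 + 12*x + 8

The characteristic polynomial is χ_A(x) = (x + 2)^4, so the eigenvalues are known. The minimal polynomial is
  m_A(x) = Π_λ (x − λ)^{k_λ}
where k_λ is the size of the *largest* Jordan block for λ (equivalently, the smallest k with (A − λI)^k v = 0 for every generalised eigenvector v of λ).

  λ = -2: largest Jordan block has size 3, contributing (x + 2)^3

So m_A(x) = (x + 2)^3 = x^3 + 6*x^2 + 12*x + 8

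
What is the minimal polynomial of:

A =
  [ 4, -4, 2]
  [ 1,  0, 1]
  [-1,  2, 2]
x^3 - 6*x^2 + 12*x - 8

The characteristic polynomial is χ_A(x) = (x - 2)^3, so the eigenvalues are known. The minimal polynomial is
  m_A(x) = Π_λ (x − λ)^{k_λ}
where k_λ is the size of the *largest* Jordan block for λ (equivalently, the smallest k with (A − λI)^k v = 0 for every generalised eigenvector v of λ).

  λ = 2: largest Jordan block has size 3, contributing (x − 2)^3

So m_A(x) = (x - 2)^3 = x^3 - 6*x^2 + 12*x - 8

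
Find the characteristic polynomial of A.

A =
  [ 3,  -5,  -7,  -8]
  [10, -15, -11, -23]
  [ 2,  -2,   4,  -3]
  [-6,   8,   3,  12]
x^4 - 4*x^3 - 2*x^2 + 12*x + 9

Expanding det(x·I − A) (e.g. by cofactor expansion or by noting that A is similar to its Jordan form J, which has the same characteristic polynomial as A) gives
  χ_A(x) = x^4 - 4*x^3 - 2*x^2 + 12*x + 9
which factors as (x - 3)^2*(x + 1)^2. The eigenvalues (with algebraic multiplicities) are λ = -1 with multiplicity 2, λ = 3 with multiplicity 2.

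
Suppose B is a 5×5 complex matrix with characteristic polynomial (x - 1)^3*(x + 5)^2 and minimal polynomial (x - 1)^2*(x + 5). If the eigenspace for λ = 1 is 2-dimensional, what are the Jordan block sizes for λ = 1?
Block sizes for λ = 1: [2, 1]

Step 1 — from the characteristic polynomial, algebraic multiplicity of λ = 1 is 3. From dim ker(B − (1)·I) = 2, there are exactly 2 Jordan blocks for λ = 1.
Step 2 — from the minimal polynomial, the factor (x − 1)^2 tells us the largest block for λ = 1 has size 2.
Step 3 — with total size 3, 2 blocks, and largest block 2, the block sizes (in nonincreasing order) are [2, 1].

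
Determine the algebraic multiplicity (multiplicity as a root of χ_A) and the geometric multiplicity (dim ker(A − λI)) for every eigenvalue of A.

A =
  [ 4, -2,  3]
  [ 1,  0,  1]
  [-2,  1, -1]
λ = 1: alg = 3, geom = 1

Step 1 — factor the characteristic polynomial to read off the algebraic multiplicities:
  χ_A(x) = (x - 1)^3

Step 2 — compute geometric multiplicities via the rank-nullity identity g(λ) = n − rank(A − λI):
  rank(A − (1)·I) = 2, so dim ker(A − (1)·I) = n − 2 = 1

Summary:
  λ = 1: algebraic multiplicity = 3, geometric multiplicity = 1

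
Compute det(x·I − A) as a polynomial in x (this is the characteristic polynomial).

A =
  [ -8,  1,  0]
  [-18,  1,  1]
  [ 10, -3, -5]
x^3 + 12*x^2 + 48*x + 64

Expanding det(x·I − A) (e.g. by cofactor expansion or by noting that A is similar to its Jordan form J, which has the same characteristic polynomial as A) gives
  χ_A(x) = x^3 + 12*x^2 + 48*x + 64
which factors as (x + 4)^3. The eigenvalues (with algebraic multiplicities) are λ = -4 with multiplicity 3.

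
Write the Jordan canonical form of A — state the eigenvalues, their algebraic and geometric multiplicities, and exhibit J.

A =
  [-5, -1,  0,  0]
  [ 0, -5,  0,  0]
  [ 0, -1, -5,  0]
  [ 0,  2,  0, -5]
J_2(-5) ⊕ J_1(-5) ⊕ J_1(-5)

The characteristic polynomial is
  det(x·I − A) = x^4 + 20*x^3 + 150*x^2 + 500*x + 625 = (x + 5)^4

Eigenvalues and multiplicities (the geometric multiplicity of λ is n − rank(A − λI), which equals the number of Jordan blocks for λ):
  λ = -5: algebraic multiplicity = 4, geometric multiplicity = 3

Determining the block sizes for each eigenvalue:
  λ = -5: 3 blocks summing to 4 forces exactly one block of size 2 and the rest size 1 → block sizes [2, 1, 1]

Assembling the blocks gives a Jordan form
J =
  [-5,  1,  0,  0]
  [ 0, -5,  0,  0]
  [ 0,  0, -5,  0]
  [ 0,  0,  0, -5]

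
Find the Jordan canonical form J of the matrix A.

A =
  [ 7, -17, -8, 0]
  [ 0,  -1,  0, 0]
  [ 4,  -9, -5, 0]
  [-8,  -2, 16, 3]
J_2(-1) ⊕ J_1(3) ⊕ J_1(3)

The characteristic polynomial is
  det(x·I − A) = x^4 - 4*x^3 - 2*x^2 + 12*x + 9 = (x - 3)^2*(x + 1)^2

Eigenvalues and multiplicities (the geometric multiplicity of λ is n − rank(A − λI), which equals the number of Jordan blocks for λ):
  λ = -1: algebraic multiplicity = 2, geometric multiplicity = 1
  λ = 3: algebraic multiplicity = 2, geometric multiplicity = 2

Determining the block sizes for each eigenvalue:
  λ = -1: one block (gm = 1), so the single block has size am = 2 → block sizes [2]
  λ = 3: gm = am = 2, so every block has size 1 → block sizes [1, 1]

Assembling the blocks gives a Jordan form
J =
  [-1,  1, 0, 0]
  [ 0, -1, 0, 0]
  [ 0,  0, 3, 0]
  [ 0,  0, 0, 3]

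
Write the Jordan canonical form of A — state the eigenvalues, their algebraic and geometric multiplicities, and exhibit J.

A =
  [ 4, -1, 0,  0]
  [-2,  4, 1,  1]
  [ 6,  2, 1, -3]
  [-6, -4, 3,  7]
J_3(4) ⊕ J_1(4)

The characteristic polynomial is
  det(x·I − A) = x^4 - 16*x^3 + 96*x^2 - 256*x + 256 = (x - 4)^4

Eigenvalues and multiplicities (the geometric multiplicity of λ is n − rank(A − λI), which equals the number of Jordan blocks for λ):
  λ = 4: algebraic multiplicity = 4, geometric multiplicity = 2

Determining the block sizes for each eigenvalue:
  λ = 4: with am = 4 and gm = 2, the partition is not yet determined (e.g. several partitions of 4 into 2 parts exist). Let N = A − (4)·I. Computing rank(N^1) = 2, rank(N^2) = 1, rank(N^3) = 0; the number of blocks of size ≥ j is rank(N^{j−1}) − rank(N^j), giving [2, 1, 1]. So we have 1 block(s) of size 3, 1 block(s) of size 1 → block sizes [3, 1]

Assembling the blocks gives a Jordan form
J =
  [4, 1, 0, 0]
  [0, 4, 1, 0]
  [0, 0, 4, 0]
  [0, 0, 0, 4]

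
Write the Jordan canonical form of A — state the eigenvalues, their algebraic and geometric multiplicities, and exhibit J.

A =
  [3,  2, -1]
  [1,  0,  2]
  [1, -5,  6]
J_3(3)

The characteristic polynomial is
  det(x·I − A) = x^3 - 9*x^2 + 27*x - 27 = (x - 3)^3

Eigenvalues and multiplicities (the geometric multiplicity of λ is n − rank(A − λI), which equals the number of Jordan blocks for λ):
  λ = 3: algebraic multiplicity = 3, geometric multiplicity = 1

Determining the block sizes for each eigenvalue:
  λ = 3: one block (gm = 1), so the single block has size am = 3 → block sizes [3]

Assembling the blocks gives a Jordan form
J =
  [3, 1, 0]
  [0, 3, 1]
  [0, 0, 3]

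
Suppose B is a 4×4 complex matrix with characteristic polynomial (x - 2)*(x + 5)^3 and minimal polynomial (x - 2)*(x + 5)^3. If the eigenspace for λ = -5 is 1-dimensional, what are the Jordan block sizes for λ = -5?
Block sizes for λ = -5: [3]

Step 1 — from the characteristic polynomial, algebraic multiplicity of λ = -5 is 3. From dim ker(B − (-5)·I) = 1, there are exactly 1 Jordan blocks for λ = -5.
Step 2 — from the minimal polynomial, the factor (x + 5)^3 tells us the largest block for λ = -5 has size 3.
Step 3 — with total size 3, 1 blocks, and largest block 3, the block sizes (in nonincreasing order) are [3].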